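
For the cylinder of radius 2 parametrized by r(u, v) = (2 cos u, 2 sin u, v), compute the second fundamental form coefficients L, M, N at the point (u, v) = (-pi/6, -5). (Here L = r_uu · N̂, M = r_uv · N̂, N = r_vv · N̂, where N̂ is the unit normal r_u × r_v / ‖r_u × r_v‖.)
L = -2;  M = 0;  N = 0

Compute the unit normal N̂(u, v) = (cos(u), sin(u), 0), and the second partials r_uu, r_uv, r_vv. Take dot products:
  L(u, v) = r_uu · N̂ = -2,
  M(u, v) = r_uv · N̂ = 0,
  N(u, v) = r_vv · N̂ = 0.
Evaluating at (u, v) = (-pi/6, -5):
  L = -2, M = 0, N = 0.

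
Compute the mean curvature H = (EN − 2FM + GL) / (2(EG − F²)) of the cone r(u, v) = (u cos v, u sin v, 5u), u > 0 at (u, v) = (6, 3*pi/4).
H = 5*sqrt(26)/312

With E = 26, F = 0, G = u^2, L = 0, M = 0, N = 5*sqrt(26)*u^2/(26*Abs(u)), assemble
  H = (EN − 2FM + GL) / (2(EG − F²)) = 5*sqrt(26)/(52*Abs(u)).
At (u, v) = (6, 3*pi/4): H = 5*sqrt(26)/312.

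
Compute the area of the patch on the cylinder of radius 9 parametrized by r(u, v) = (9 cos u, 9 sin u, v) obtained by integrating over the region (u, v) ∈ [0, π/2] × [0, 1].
Area = 9*pi/2

Area = ∫∫ √(EG − F²) du dv with √(EG − F²) = 9. Integrating over [0, π/2] × [0, 1] gives 9*pi/2.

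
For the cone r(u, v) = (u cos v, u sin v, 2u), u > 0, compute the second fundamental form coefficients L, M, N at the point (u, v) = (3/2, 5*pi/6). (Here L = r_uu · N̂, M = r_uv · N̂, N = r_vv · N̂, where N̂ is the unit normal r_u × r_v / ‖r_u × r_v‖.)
L = 0;  M = 0;  N = 3*sqrt(5)/5

Compute the unit normal N̂(u, v) = (-2*sqrt(5)*u*cos(v)/(5*Abs(u)), -2*sqrt(5)*u*sin(v)/(5*Abs(u)), sqrt(5)*u/(5*Abs(u))), and the second partials r_uu, r_uv, r_vv. Take dot products:
  L(u, v) = r_uu · N̂ = 0,
  M(u, v) = r_uv · N̂ = 0,
  N(u, v) = r_vv · N̂ = 2*sqrt(5)*u^2/(5*Abs(u)).
Evaluating at (u, v) = (3/2, 5*pi/6):
  L = 0, M = 0, N = 3*sqrt(5)/5.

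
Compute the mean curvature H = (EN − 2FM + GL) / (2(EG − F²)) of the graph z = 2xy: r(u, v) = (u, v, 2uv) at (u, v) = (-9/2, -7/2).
H = -126*sqrt(131)/17161

With E = 4*v^2 + 1, F = 4*u*v, G = 4*u^2 + 1, L = 0, M = 2/sqrt(4*u^2 + 4*v^2 + 1), N = 0, assemble
  H = (EN − 2FM + GL) / (2(EG − F²)) = -8*u*v/(4*u^2 + 4*v^2 + 1)^(3/2).
At (u, v) = (-9/2, -7/2): H = -126*sqrt(131)/17161.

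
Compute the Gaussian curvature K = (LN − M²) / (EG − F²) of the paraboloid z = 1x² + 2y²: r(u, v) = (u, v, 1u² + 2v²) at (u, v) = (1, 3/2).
K = 8/1681

Coefficients of the first fundamental form: E = 4*u^2 + 1, F = 8*u*v, G = 16*v^2 + 1.
Coefficients of the second fundamental form: L = 2/sqrt(4*u^2 + 16*v^2 + 1), M = 0, N = 4/sqrt(4*u^2 + 16*v^2 + 1).
Assemble K = (LN − M²)/(EG − F²) = 8/(16*u^4 + 128*u^2*v^2 + 8*u^2 + 256*v^4 + 32*v^2 + 1). At (u, v) = (1, 3/2): K = 8/1681.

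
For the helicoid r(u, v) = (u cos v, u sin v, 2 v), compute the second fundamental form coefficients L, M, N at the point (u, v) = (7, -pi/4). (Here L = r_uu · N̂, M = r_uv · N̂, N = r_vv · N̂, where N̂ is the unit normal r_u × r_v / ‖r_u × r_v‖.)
L = 0;  M = -2*sqrt(53)/53;  N = 0

Compute the unit normal N̂(u, v) = (2*sin(v)/sqrt(u^2 + 4), -2*cos(v)/sqrt(u^2 + 4), u/sqrt(u^2 + 4)), and the second partials r_uu, r_uv, r_vv. Take dot products:
  L(u, v) = r_uu · N̂ = 0,
  M(u, v) = r_uv · N̂ = -2/sqrt(u^2 + 4),
  N(u, v) = r_vv · N̂ = 0.
Evaluating at (u, v) = (7, -pi/4):
  L = 0, M = -2*sqrt(53)/53, N = 0.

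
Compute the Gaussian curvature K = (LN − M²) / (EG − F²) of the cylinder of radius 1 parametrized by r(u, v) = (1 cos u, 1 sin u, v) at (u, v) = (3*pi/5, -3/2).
K = 0

Coefficients of the first fundamental form: E = 1, F = 0, G = 1.
Coefficients of the second fundamental form: L = -1, M = 0, N = 0.
Assemble K = (LN − M²)/(EG − F²) = 0. At (u, v) = (3*pi/5, -3/2): K = 0.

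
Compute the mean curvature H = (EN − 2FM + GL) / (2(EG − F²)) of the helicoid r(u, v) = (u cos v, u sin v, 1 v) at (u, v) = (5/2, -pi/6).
H = 0

With E = 1, F = 0, G = u^2 + 1, L = 0, M = -1/sqrt(u^2 + 1), N = 0, assemble
  H = (EN − 2FM + GL) / (2(EG − F²)) = 0.
At (u, v) = (5/2, -pi/6): H = 0.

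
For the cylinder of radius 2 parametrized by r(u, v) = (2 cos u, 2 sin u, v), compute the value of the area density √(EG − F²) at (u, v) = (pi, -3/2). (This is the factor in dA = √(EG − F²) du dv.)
√(EG − F²)|_{(pi, -3/2)} = 2

E = 4, F = 0, G = 1, so EG − F² = 4. Taking the positive square root: √(EG − F²) = 2. At (u, v) = (pi, -3/2): 2.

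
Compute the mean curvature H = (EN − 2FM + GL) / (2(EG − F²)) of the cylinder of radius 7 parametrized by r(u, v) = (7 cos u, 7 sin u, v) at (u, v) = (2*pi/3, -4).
H = -1/14

With E = 49, F = 0, G = 1, L = -7, M = 0, N = 0, assemble
  H = (EN − 2FM + GL) / (2(EG − F²)) = -1/14.
At (u, v) = (2*pi/3, -4): H = -1/14.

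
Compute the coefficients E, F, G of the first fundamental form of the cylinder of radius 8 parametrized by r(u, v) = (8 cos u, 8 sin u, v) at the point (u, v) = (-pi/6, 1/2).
E = 64;  F = 0;  G = 1

Partials: r_u = (-8*sin(u), 8*cos(u), 0), r_v = (0, 0, 1). As functions of (u, v):
  E = r_u · r_u = 64,
  F = r_u · r_v = 0,
  G = r_v · r_v = 1.
Evaluating at (u, v) = (-pi/6, 1/2): E = 64, F = 0, G = 1.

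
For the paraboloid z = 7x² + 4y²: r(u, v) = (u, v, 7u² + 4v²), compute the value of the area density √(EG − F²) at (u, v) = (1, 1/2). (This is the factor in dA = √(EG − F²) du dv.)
√(EG − F²)|_{(1, 1/2)} = sqrt(213)

E = 196*u^2 + 1, F = 112*u*v, G = 64*v^2 + 1, so EG − F² = 196*u^2 + 64*v^2 + 1. Taking the positive square root: √(EG − F²) = sqrt(196*u^2 + 64*v^2 + 1). At (u, v) = (1, 1/2): sqrt(213).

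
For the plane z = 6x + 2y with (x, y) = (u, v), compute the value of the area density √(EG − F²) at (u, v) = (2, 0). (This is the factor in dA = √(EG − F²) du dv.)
√(EG − F²)|_{(2, 0)} = sqrt(41)

E = 37, F = 12, G = 5, so EG − F² = 41. Taking the positive square root: √(EG − F²) = sqrt(41). At (u, v) = (2, 0): sqrt(41).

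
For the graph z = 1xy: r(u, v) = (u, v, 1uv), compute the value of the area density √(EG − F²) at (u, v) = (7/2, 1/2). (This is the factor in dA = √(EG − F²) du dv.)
√(EG − F²)|_{(7/2, 1/2)} = 3*sqrt(6)/2

E = v^2 + 1, F = u*v, G = u^2 + 1, so EG − F² = u^2 + v^2 + 1. Taking the positive square root: √(EG − F²) = sqrt(u^2 + v^2 + 1). At (u, v) = (7/2, 1/2): 3*sqrt(6)/2.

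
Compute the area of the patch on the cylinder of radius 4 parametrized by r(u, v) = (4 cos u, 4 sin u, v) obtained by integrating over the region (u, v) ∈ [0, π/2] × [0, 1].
Area = 2*pi

Area = ∫∫ √(EG − F²) du dv with √(EG − F²) = 4. Integrating over [0, π/2] × [0, 1] gives 2*pi.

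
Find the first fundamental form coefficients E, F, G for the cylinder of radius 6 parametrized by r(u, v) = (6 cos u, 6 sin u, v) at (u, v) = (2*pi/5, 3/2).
E = 36;  F = 0;  G = 1

Partials: r_u = (-6*sin(u), 6*cos(u), 0), r_v = (0, 0, 1). As functions of (u, v):
  E = r_u · r_u = 36,
  F = r_u · r_v = 0,
  G = r_v · r_v = 1.
Evaluating at (u, v) = (2*pi/5, 3/2): E = 36, F = 0, G = 1.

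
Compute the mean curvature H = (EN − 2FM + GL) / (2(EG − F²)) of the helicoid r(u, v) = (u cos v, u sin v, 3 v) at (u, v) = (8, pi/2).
H = 0

With E = 1, F = 0, G = u^2 + 9, L = 0, M = -3/sqrt(u^2 + 9), N = 0, assemble
  H = (EN − 2FM + GL) / (2(EG − F²)) = 0.
At (u, v) = (8, pi/2): H = 0.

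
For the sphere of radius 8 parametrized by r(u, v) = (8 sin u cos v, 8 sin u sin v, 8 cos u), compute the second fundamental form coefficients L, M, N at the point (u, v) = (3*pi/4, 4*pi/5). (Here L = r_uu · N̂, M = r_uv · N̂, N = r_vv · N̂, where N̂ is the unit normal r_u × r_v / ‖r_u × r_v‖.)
L = -8;  M = 0;  N = -4

Compute the unit normal N̂(u, v) = (sin(u)^2*cos(v)/Abs(sin(u)), sin(u)^2*sin(v)/Abs(sin(u)), sin(2*u)/(2*Abs(sin(u)))), and the second partials r_uu, r_uv, r_vv. Take dot products:
  L(u, v) = r_uu · N̂ = -8*sin(u)/Abs(sin(u)),
  M(u, v) = r_uv · N̂ = 0,
  N(u, v) = r_vv · N̂ = -8*sin(u)^3/Abs(sin(u)).
Evaluating at (u, v) = (3*pi/4, 4*pi/5):
  L = -8, M = 0, N = -4.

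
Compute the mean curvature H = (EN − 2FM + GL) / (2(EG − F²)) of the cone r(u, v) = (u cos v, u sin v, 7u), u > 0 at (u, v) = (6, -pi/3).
H = 7*sqrt(2)/120

With E = 50, F = 0, G = u^2, L = 0, M = 0, N = 7*sqrt(2)*u^2/(10*Abs(u)), assemble
  H = (EN − 2FM + GL) / (2(EG − F²)) = 7*sqrt(2)/(20*Abs(u)).
At (u, v) = (6, -pi/3): H = 7*sqrt(2)/120.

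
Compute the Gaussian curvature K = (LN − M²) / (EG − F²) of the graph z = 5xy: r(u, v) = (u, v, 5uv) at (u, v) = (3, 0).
K = -25/51076

Coefficients of the first fundamental form: E = 25*v^2 + 1, F = 25*u*v, G = 25*u^2 + 1.
Coefficients of the second fundamental form: L = 0, M = 5/sqrt(25*u^2 + 25*v^2 + 1), N = 0.
Assemble K = (LN − M²)/(EG − F²) = -25/(625*u^4 + 1250*u^2*v^2 + 50*u^2 + 625*v^4 + 50*v^2 + 1). At (u, v) = (3, 0): K = -25/51076.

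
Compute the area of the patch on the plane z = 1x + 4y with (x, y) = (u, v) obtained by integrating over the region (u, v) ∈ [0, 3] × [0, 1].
Area = 9*sqrt(2)

Area = ∫∫ √(EG − F²) du dv with √(EG − F²) = 3*sqrt(2). Integrating over [0, 3] × [0, 1] gives 9*sqrt(2).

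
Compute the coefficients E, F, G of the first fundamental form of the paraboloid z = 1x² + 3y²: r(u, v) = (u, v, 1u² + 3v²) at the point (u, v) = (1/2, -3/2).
E = 2;  F = -9;  G = 82

Partials: r_u = (1, 0, 2*u), r_v = (0, 1, 6*v). As functions of (u, v):
  E = r_u · r_u = 4*u^2 + 1,
  F = r_u · r_v = 12*u*v,
  G = r_v · r_v = 36*v^2 + 1.
Evaluating at (u, v) = (1/2, -3/2): E = 2, F = -9, G = 82.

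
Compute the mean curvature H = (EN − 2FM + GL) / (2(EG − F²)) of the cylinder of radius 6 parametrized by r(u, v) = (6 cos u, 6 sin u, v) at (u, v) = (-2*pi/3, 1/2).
H = -1/12

With E = 36, F = 0, G = 1, L = -6, M = 0, N = 0, assemble
  H = (EN − 2FM + GL) / (2(EG − F²)) = -1/12.
At (u, v) = (-2*pi/3, 1/2): H = -1/12.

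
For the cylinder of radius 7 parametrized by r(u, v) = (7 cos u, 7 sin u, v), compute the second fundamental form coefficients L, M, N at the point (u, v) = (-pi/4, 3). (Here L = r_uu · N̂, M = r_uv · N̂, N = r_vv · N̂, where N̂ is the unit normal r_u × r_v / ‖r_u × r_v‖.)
L = -7;  M = 0;  N = 0

Compute the unit normal N̂(u, v) = (cos(u), sin(u), 0), and the second partials r_uu, r_uv, r_vv. Take dot products:
  L(u, v) = r_uu · N̂ = -7,
  M(u, v) = r_uv · N̂ = 0,
  N(u, v) = r_vv · N̂ = 0.
Evaluating at (u, v) = (-pi/4, 3):
  L = -7, M = 0, N = 0.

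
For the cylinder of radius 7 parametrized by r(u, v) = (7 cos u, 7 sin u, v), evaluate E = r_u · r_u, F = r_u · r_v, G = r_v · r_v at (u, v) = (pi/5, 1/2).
E = 49;  F = 0;  G = 1

Partials: r_u = (-7*sin(u), 7*cos(u), 0), r_v = (0, 0, 1). As functions of (u, v):
  E = r_u · r_u = 49,
  F = r_u · r_v = 0,
  G = r_v · r_v = 1.
Evaluating at (u, v) = (pi/5, 1/2): E = 49, F = 0, G = 1.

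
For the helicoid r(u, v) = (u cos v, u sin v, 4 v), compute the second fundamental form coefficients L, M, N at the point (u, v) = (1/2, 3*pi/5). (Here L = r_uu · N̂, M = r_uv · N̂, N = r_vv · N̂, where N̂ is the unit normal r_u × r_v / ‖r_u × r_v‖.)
L = 0;  M = -8*sqrt(65)/65;  N = 0

Compute the unit normal N̂(u, v) = (4*sin(v)/sqrt(u^2 + 16), -4*cos(v)/sqrt(u^2 + 16), u/sqrt(u^2 + 16)), and the second partials r_uu, r_uv, r_vv. Take dot products:
  L(u, v) = r_uu · N̂ = 0,
  M(u, v) = r_uv · N̂ = -4/sqrt(u^2 + 16),
  N(u, v) = r_vv · N̂ = 0.
Evaluating at (u, v) = (1/2, 3*pi/5):
  L = 0, M = -8*sqrt(65)/65, N = 0.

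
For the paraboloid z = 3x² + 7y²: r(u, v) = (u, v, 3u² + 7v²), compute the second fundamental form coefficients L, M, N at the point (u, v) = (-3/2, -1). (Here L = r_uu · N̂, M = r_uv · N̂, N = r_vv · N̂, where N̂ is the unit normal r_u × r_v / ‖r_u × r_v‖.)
L = 3*sqrt(278)/139;  M = 0;  N = 7*sqrt(278)/139

Compute the unit normal N̂(u, v) = (-6*u/sqrt(36*u^2 + 196*v^2 + 1), -14*v/sqrt(36*u^2 + 196*v^2 + 1), 1/sqrt(36*u^2 + 196*v^2 + 1)), and the second partials r_uu, r_uv, r_vv. Take dot products:
  L(u, v) = r_uu · N̂ = 6/sqrt(36*u^2 + 196*v^2 + 1),
  M(u, v) = r_uv · N̂ = 0,
  N(u, v) = r_vv · N̂ = 14/sqrt(36*u^2 + 196*v^2 + 1).
Evaluating at (u, v) = (-3/2, -1):
  L = 3*sqrt(278)/139, M = 0, N = 7*sqrt(278)/139.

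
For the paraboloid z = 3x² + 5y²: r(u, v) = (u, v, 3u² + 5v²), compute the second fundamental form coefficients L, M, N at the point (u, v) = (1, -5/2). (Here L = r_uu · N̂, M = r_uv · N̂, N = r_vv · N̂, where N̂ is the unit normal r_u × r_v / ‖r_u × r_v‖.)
L = 3*sqrt(662)/331;  M = 0;  N = 5*sqrt(662)/331

Compute the unit normal N̂(u, v) = (-6*u/sqrt(36*u^2 + 100*v^2 + 1), -10*v/sqrt(36*u^2 + 100*v^2 + 1), 1/sqrt(36*u^2 + 100*v^2 + 1)), and the second partials r_uu, r_uv, r_vv. Take dot products:
  L(u, v) = r_uu · N̂ = 6/sqrt(36*u^2 + 100*v^2 + 1),
  M(u, v) = r_uv · N̂ = 0,
  N(u, v) = r_vv · N̂ = 10/sqrt(36*u^2 + 100*v^2 + 1).
Evaluating at (u, v) = (1, -5/2):
  L = 3*sqrt(662)/331, M = 0, N = 5*sqrt(662)/331.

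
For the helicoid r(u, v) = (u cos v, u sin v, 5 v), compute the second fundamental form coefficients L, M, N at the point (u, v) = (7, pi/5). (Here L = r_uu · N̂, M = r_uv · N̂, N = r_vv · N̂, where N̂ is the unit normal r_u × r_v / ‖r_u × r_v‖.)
L = 0;  M = -5*sqrt(74)/74;  N = 0

Compute the unit normal N̂(u, v) = (5*sin(v)/sqrt(u^2 + 25), -5*cos(v)/sqrt(u^2 + 25), u/sqrt(u^2 + 25)), and the second partials r_uu, r_uv, r_vv. Take dot products:
  L(u, v) = r_uu · N̂ = 0,
  M(u, v) = r_uv · N̂ = -5/sqrt(u^2 + 25),
  N(u, v) = r_vv · N̂ = 0.
Evaluating at (u, v) = (7, pi/5):
  L = 0, M = -5*sqrt(74)/74, N = 0.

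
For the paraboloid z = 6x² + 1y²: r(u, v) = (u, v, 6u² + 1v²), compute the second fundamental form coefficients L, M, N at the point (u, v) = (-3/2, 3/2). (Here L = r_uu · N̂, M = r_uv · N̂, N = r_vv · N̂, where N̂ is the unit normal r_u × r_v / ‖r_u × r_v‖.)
L = 6*sqrt(334)/167;  M = 0;  N = sqrt(334)/167

Compute the unit normal N̂(u, v) = (-12*u/sqrt(144*u^2 + 4*v^2 + 1), -2*v/sqrt(144*u^2 + 4*v^2 + 1), 1/sqrt(144*u^2 + 4*v^2 + 1)), and the second partials r_uu, r_uv, r_vv. Take dot products:
  L(u, v) = r_uu · N̂ = 12/sqrt(144*u^2 + 4*v^2 + 1),
  M(u, v) = r_uv · N̂ = 0,
  N(u, v) = r_vv · N̂ = 2/sqrt(144*u^2 + 4*v^2 + 1).
Evaluating at (u, v) = (-3/2, 3/2):
  L = 6*sqrt(334)/167, M = 0, N = sqrt(334)/167.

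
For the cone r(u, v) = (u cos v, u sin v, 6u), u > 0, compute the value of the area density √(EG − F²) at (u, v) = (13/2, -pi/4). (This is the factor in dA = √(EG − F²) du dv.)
√(EG − F²)|_{(13/2, -pi/4)} = 13*sqrt(37)/2

E = 37, F = 0, G = u^2, so EG − F² = 37*u^2. Taking the positive square root: √(EG − F²) = sqrt(37)*Abs(u). At (u, v) = (13/2, -pi/4): 13*sqrt(37)/2.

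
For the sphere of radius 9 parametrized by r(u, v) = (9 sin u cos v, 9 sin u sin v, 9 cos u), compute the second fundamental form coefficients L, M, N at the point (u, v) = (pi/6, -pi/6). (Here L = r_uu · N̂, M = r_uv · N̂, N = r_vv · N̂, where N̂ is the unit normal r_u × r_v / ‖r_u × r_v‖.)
L = -9;  M = 0;  N = -9/4

Compute the unit normal N̂(u, v) = (sin(u)^2*cos(v)/Abs(sin(u)), sin(u)^2*sin(v)/Abs(sin(u)), sin(2*u)/(2*Abs(sin(u)))), and the second partials r_uu, r_uv, r_vv. Take dot products:
  L(u, v) = r_uu · N̂ = -9*sin(u)/Abs(sin(u)),
  M(u, v) = r_uv · N̂ = 0,
  N(u, v) = r_vv · N̂ = -9*sin(u)^3/Abs(sin(u)).
Evaluating at (u, v) = (pi/6, -pi/6):
  L = -9, M = 0, N = -9/4.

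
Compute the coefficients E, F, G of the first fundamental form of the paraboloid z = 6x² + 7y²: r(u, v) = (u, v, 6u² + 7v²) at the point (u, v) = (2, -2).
E = 577;  F = -672;  G = 785

Partials: r_u = (1, 0, 12*u), r_v = (0, 1, 14*v). As functions of (u, v):
  E = r_u · r_u = 144*u^2 + 1,
  F = r_u · r_v = 168*u*v,
  G = r_v · r_v = 196*v^2 + 1.
Evaluating at (u, v) = (2, -2): E = 577, F = -672, G = 785.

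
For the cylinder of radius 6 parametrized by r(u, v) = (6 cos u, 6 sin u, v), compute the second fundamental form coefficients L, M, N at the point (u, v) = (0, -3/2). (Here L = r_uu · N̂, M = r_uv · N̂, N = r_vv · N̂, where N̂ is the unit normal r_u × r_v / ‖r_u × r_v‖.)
L = -6;  M = 0;  N = 0

Compute the unit normal N̂(u, v) = (cos(u), sin(u), 0), and the second partials r_uu, r_uv, r_vv. Take dot products:
  L(u, v) = r_uu · N̂ = -6,
  M(u, v) = r_uv · N̂ = 0,
  N(u, v) = r_vv · N̂ = 0.
Evaluating at (u, v) = (0, -3/2):
  L = -6, M = 0, N = 0.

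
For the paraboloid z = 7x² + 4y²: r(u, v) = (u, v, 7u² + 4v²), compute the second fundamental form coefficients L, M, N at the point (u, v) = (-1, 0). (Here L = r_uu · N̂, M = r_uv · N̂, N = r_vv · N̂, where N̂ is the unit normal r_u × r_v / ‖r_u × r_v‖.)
L = 14*sqrt(197)/197;  M = 0;  N = 8*sqrt(197)/197

Compute the unit normal N̂(u, v) = (-14*u/sqrt(196*u^2 + 64*v^2 + 1), -8*v/sqrt(196*u^2 + 64*v^2 + 1), 1/sqrt(196*u^2 + 64*v^2 + 1)), and the second partials r_uu, r_uv, r_vv. Take dot products:
  L(u, v) = r_uu · N̂ = 14/sqrt(196*u^2 + 64*v^2 + 1),
  M(u, v) = r_uv · N̂ = 0,
  N(u, v) = r_vv · N̂ = 8/sqrt(196*u^2 + 64*v^2 + 1).
Evaluating at (u, v) = (-1, 0):
  L = 14*sqrt(197)/197, M = 0, N = 8*sqrt(197)/197.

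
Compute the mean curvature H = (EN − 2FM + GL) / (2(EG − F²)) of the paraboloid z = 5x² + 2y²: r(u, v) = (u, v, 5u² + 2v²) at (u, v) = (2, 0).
H = 807*sqrt(401)/160801

With E = 100*u^2 + 1, F = 40*u*v, G = 16*v^2 + 1, L = 10/sqrt(100*u^2 + 16*v^2 + 1), M = 0, N = 4/sqrt(100*u^2 + 16*v^2 + 1), assemble
  H = (EN − 2FM + GL) / (2(EG − F²)) = (200*u^2 + 80*v^2 + 7)/(100*u^2 + 16*v^2 + 1)^(3/2).
At (u, v) = (2, 0): H = 807*sqrt(401)/160801.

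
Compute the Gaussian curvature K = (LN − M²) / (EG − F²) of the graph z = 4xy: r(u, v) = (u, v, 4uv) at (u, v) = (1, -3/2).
K = -16/2809

Coefficients of the first fundamental form: E = 16*v^2 + 1, F = 16*u*v, G = 16*u^2 + 1.
Coefficients of the second fundamental form: L = 0, M = 4/sqrt(16*u^2 + 16*v^2 + 1), N = 0.
Assemble K = (LN − M²)/(EG − F²) = -16/(256*u^4 + 512*u^2*v^2 + 32*u^2 + 256*v^4 + 32*v^2 + 1). At (u, v) = (1, -3/2): K = -16/2809.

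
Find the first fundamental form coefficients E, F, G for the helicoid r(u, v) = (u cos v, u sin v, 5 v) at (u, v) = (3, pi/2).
E = 1;  F = 0;  G = 34

Partials: r_u = (cos(v), sin(v), 0), r_v = (-u*sin(v), u*cos(v), 5). As functions of (u, v):
  E = r_u · r_u = 1,
  F = r_u · r_v = 0,
  G = r_v · r_v = u^2 + 25.
Evaluating at (u, v) = (3, pi/2): E = 1, F = 0, G = 34.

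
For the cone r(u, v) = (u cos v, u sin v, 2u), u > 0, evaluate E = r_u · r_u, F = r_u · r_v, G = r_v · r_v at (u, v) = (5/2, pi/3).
E = 5;  F = 0;  G = 25/4

Partials: r_u = (cos(v), sin(v), 2), r_v = (-u*sin(v), u*cos(v), 0). As functions of (u, v):
  E = r_u · r_u = 5,
  F = r_u · r_v = 0,
  G = r_v · r_v = u^2.
Evaluating at (u, v) = (5/2, pi/3): E = 5, F = 0, G = 25/4.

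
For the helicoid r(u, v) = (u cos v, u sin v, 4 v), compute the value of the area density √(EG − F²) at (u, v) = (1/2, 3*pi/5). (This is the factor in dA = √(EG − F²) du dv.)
√(EG − F²)|_{(1/2, 3*pi/5)} = sqrt(65)/2

E = 1, F = 0, G = u^2 + 16, so EG − F² = u^2 + 16. Taking the positive square root: √(EG − F²) = sqrt(u^2 + 16). At (u, v) = (1/2, 3*pi/5): sqrt(65)/2.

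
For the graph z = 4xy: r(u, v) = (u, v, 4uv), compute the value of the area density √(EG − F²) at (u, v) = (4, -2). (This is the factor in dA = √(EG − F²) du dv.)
√(EG − F²)|_{(4, -2)} = sqrt(321)

E = 16*v^2 + 1, F = 16*u*v, G = 16*u^2 + 1, so EG − F² = 16*u^2 + 16*v^2 + 1. Taking the positive square root: √(EG − F²) = sqrt(16*u^2 + 16*v^2 + 1). At (u, v) = (4, -2): sqrt(321).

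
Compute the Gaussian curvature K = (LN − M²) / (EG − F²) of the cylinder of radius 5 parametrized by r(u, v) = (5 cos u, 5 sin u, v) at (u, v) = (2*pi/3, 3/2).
K = 0

Coefficients of the first fundamental form: E = 25, F = 0, G = 1.
Coefficients of the second fundamental form: L = -5, M = 0, N = 0.
Assemble K = (LN − M²)/(EG − F²) = 0. At (u, v) = (2*pi/3, 3/2): K = 0.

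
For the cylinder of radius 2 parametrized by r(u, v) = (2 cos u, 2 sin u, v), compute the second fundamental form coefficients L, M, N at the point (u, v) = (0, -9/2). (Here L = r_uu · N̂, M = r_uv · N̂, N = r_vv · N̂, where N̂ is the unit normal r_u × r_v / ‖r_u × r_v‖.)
L = -2;  M = 0;  N = 0

Compute the unit normal N̂(u, v) = (cos(u), sin(u), 0), and the second partials r_uu, r_uv, r_vv. Take dot products:
  L(u, v) = r_uu · N̂ = -2,
  M(u, v) = r_uv · N̂ = 0,
  N(u, v) = r_vv · N̂ = 0.
Evaluating at (u, v) = (0, -9/2):
  L = -2, M = 0, N = 0.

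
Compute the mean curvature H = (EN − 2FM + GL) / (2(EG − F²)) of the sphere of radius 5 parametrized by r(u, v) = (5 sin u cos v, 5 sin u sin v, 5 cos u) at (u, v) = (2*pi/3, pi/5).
H = -1/5

With E = 25, F = 0, G = 25*sin(u)^2, L = -5*sin(u)/Abs(sin(u)), M = 0, N = -5*sin(u)^3/Abs(sin(u)), assemble
  H = (EN − 2FM + GL) / (2(EG − F²)) = -sin(u)/(5*Abs(sin(u))).
At (u, v) = (2*pi/3, pi/5): H = -1/5.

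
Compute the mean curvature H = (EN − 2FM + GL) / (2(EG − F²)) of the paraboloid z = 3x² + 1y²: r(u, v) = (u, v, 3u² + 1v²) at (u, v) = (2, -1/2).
H = 151*sqrt(146)/21316

With E = 36*u^2 + 1, F = 12*u*v, G = 4*v^2 + 1, L = 6/sqrt(36*u^2 + 4*v^2 + 1), M = 0, N = 2/sqrt(36*u^2 + 4*v^2 + 1), assemble
  H = (EN − 2FM + GL) / (2(EG − F²)) = 4*(9*u^2 + 3*v^2 + 1)/(36*u^2 + 4*v^2 + 1)^(3/2).
At (u, v) = (2, -1/2): H = 151*sqrt(146)/21316.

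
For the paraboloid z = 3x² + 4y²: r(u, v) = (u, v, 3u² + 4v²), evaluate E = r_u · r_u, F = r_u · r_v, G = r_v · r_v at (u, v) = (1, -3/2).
E = 37;  F = -72;  G = 145

Partials: r_u = (1, 0, 6*u), r_v = (0, 1, 8*v). As functions of (u, v):
  E = r_u · r_u = 36*u^2 + 1,
  F = r_u · r_v = 48*u*v,
  G = r_v · r_v = 64*v^2 + 1.
Evaluating at (u, v) = (1, -3/2): E = 37, F = -72, G = 145.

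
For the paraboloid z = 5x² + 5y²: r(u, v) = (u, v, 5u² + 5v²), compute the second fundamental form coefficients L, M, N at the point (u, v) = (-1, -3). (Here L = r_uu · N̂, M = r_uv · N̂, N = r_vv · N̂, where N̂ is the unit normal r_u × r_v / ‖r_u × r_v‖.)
L = 10*sqrt(1001)/1001;  M = 0;  N = 10*sqrt(1001)/1001

Compute the unit normal N̂(u, v) = (-10*u/sqrt(100*u^2 + 100*v^2 + 1), -10*v/sqrt(100*u^2 + 100*v^2 + 1), 1/sqrt(100*u^2 + 100*v^2 + 1)), and the second partials r_uu, r_uv, r_vv. Take dot products:
  L(u, v) = r_uu · N̂ = 10/sqrt(100*u^2 + 100*v^2 + 1),
  M(u, v) = r_uv · N̂ = 0,
  N(u, v) = r_vv · N̂ = 10/sqrt(100*u^2 + 100*v^2 + 1).
Evaluating at (u, v) = (-1, -3):
  L = 10*sqrt(1001)/1001, M = 0, N = 10*sqrt(1001)/1001.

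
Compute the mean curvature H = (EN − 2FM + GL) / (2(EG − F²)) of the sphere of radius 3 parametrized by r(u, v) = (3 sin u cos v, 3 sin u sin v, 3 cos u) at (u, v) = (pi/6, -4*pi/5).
H = -1/3

With E = 9, F = 0, G = 9*sin(u)^2, L = -3*sin(u)/Abs(sin(u)), M = 0, N = -3*sin(u)^3/Abs(sin(u)), assemble
  H = (EN − 2FM + GL) / (2(EG − F²)) = -sin(u)/(3*Abs(sin(u))).
At (u, v) = (pi/6, -4*pi/5): H = -1/3.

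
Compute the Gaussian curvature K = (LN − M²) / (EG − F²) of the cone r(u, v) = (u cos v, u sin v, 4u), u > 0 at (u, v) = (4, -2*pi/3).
K = 0

Coefficients of the first fundamental form: E = 17, F = 0, G = u^2.
Coefficients of the second fundamental form: L = 0, M = 0, N = 4*sqrt(17)*u^2/(17*Abs(u)).
Assemble K = (LN − M²)/(EG − F²) = 0. At (u, v) = (4, -2*pi/3): K = 0.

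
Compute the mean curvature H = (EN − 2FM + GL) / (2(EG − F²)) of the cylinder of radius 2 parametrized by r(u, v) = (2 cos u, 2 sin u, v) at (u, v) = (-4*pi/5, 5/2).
H = -1/4

With E = 4, F = 0, G = 1, L = -2, M = 0, N = 0, assemble
  H = (EN − 2FM + GL) / (2(EG − F²)) = -1/4.
At (u, v) = (-4*pi/5, 5/2): H = -1/4.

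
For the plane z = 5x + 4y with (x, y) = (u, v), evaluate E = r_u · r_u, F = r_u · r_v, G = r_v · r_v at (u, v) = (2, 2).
E = 26;  F = 20;  G = 17

Partials: r_u = (1, 0, 5), r_v = (0, 1, 4). As functions of (u, v):
  E = r_u · r_u = 26,
  F = r_u · r_v = 20,
  G = r_v · r_v = 17.
Evaluating at (u, v) = (2, 2): E = 26, F = 20, G = 17.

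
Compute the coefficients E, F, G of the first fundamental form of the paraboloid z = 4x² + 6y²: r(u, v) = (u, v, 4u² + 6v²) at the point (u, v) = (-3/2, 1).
E = 145;  F = -144;  G = 145

Partials: r_u = (1, 0, 8*u), r_v = (0, 1, 12*v). As functions of (u, v):
  E = r_u · r_u = 64*u^2 + 1,
  F = r_u · r_v = 96*u*v,
  G = r_v · r_v = 144*v^2 + 1.
Evaluating at (u, v) = (-3/2, 1): E = 145, F = -144, G = 145.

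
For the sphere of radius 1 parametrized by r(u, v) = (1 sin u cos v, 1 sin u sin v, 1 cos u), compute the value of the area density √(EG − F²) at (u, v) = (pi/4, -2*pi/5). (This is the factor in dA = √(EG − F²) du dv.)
√(EG − F²)|_{(pi/4, -2*pi/5)} = sqrt(2)/2

E = 1, F = 0, G = sin(u)^2, so EG − F² = sin(u)^2. Taking the positive square root: √(EG − F²) = Abs(sin(u)). At (u, v) = (pi/4, -2*pi/5): sqrt(2)/2.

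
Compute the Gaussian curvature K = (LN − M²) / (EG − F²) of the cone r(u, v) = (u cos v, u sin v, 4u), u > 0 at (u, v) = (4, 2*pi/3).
K = 0

Coefficients of the first fundamental form: E = 17, F = 0, G = u^2.
Coefficients of the second fundamental form: L = 0, M = 0, N = 4*sqrt(17)*u^2/(17*Abs(u)).
Assemble K = (LN − M²)/(EG − F²) = 0. At (u, v) = (4, 2*pi/3): K = 0.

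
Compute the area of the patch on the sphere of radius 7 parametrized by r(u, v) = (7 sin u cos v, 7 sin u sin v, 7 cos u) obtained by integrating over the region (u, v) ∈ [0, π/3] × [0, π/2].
Area = 49*pi/4

Area = ∫∫ √(EG − F²) du dv with √(EG − F²) = 49*Abs(sin(u)). Integrating over [0, π/3] × [0, π/2] gives 49*pi/4.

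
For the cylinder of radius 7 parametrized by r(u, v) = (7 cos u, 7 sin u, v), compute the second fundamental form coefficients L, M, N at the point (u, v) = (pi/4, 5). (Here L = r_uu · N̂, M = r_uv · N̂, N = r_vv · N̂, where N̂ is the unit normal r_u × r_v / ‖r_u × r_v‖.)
L = -7;  M = 0;  N = 0

Compute the unit normal N̂(u, v) = (cos(u), sin(u), 0), and the second partials r_uu, r_uv, r_vv. Take dot products:
  L(u, v) = r_uu · N̂ = -7,
  M(u, v) = r_uv · N̂ = 0,
  N(u, v) = r_vv · N̂ = 0.
Evaluating at (u, v) = (pi/4, 5):
  L = -7, M = 0, N = 0.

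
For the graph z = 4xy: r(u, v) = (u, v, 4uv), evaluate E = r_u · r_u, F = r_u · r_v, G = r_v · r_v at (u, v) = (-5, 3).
E = 145;  F = -240;  G = 401

Partials: r_u = (1, 0, 4*v), r_v = (0, 1, 4*u). As functions of (u, v):
  E = r_u · r_u = 16*v^2 + 1,
  F = r_u · r_v = 16*u*v,
  G = r_v · r_v = 16*u^2 + 1.
Evaluating at (u, v) = (-5, 3): E = 145, F = -240, G = 401.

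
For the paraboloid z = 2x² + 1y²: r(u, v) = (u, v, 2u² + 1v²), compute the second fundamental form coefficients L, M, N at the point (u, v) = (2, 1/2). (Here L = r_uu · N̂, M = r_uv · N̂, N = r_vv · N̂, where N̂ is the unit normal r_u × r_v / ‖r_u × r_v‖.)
L = 2*sqrt(66)/33;  M = 0;  N = sqrt(66)/33

Compute the unit normal N̂(u, v) = (-4*u/sqrt(16*u^2 + 4*v^2 + 1), -2*v/sqrt(16*u^2 + 4*v^2 + 1), 1/sqrt(16*u^2 + 4*v^2 + 1)), and the second partials r_uu, r_uv, r_vv. Take dot products:
  L(u, v) = r_uu · N̂ = 4/sqrt(16*u^2 + 4*v^2 + 1),
  M(u, v) = r_uv · N̂ = 0,
  N(u, v) = r_vv · N̂ = 2/sqrt(16*u^2 + 4*v^2 + 1).
Evaluating at (u, v) = (2, 1/2):
  L = 2*sqrt(66)/33, M = 0, N = sqrt(66)/33.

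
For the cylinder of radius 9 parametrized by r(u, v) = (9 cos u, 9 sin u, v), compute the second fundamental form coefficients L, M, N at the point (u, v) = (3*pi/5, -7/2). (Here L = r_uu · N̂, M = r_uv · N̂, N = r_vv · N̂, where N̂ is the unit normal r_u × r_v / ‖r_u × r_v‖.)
L = -9;  M = 0;  N = 0

Compute the unit normal N̂(u, v) = (cos(u), sin(u), 0), and the second partials r_uu, r_uv, r_vv. Take dot products:
  L(u, v) = r_uu · N̂ = -9,
  M(u, v) = r_uv · N̂ = 0,
  N(u, v) = r_vv · N̂ = 0.
Evaluating at (u, v) = (3*pi/5, -7/2):
  L = -9, M = 0, N = 0.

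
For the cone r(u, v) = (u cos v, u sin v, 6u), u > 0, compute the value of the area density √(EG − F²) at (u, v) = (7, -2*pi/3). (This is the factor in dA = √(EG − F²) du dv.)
√(EG − F²)|_{(7, -2*pi/3)} = 7*sqrt(37)

E = 37, F = 0, G = u^2, so EG − F² = 37*u^2. Taking the positive square root: √(EG − F²) = sqrt(37)*Abs(u). At (u, v) = (7, -2*pi/3): 7*sqrt(37).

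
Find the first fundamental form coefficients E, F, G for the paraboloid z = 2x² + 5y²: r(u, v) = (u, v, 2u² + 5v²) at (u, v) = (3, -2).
E = 145;  F = -240;  G = 401

Partials: r_u = (1, 0, 4*u), r_v = (0, 1, 10*v). As functions of (u, v):
  E = r_u · r_u = 16*u^2 + 1,
  F = r_u · r_v = 40*u*v,
  G = r_v · r_v = 100*v^2 + 1.
Evaluating at (u, v) = (3, -2): E = 145, F = -240, G = 401.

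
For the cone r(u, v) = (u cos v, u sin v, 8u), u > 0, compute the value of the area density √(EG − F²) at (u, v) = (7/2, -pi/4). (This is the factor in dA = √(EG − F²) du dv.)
√(EG − F²)|_{(7/2, -pi/4)} = 7*sqrt(65)/2

E = 65, F = 0, G = u^2, so EG − F² = 65*u^2. Taking the positive square root: √(EG − F²) = sqrt(65)*Abs(u). At (u, v) = (7/2, -pi/4): 7*sqrt(65)/2.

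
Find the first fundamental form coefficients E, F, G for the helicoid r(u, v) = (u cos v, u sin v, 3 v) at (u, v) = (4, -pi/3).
E = 1;  F = 0;  G = 25

Partials: r_u = (cos(v), sin(v), 0), r_v = (-u*sin(v), u*cos(v), 3). As functions of (u, v):
  E = r_u · r_u = 1,
  F = r_u · r_v = 0,
  G = r_v · r_v = u^2 + 9.
Evaluating at (u, v) = (4, -pi/3): E = 1, F = 0, G = 25.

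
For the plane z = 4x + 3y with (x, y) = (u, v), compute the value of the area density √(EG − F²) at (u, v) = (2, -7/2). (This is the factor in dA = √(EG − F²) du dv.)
√(EG − F²)|_{(2, -7/2)} = sqrt(26)

E = 17, F = 12, G = 10, so EG − F² = 26. Taking the positive square root: √(EG − F²) = sqrt(26). At (u, v) = (2, -7/2): sqrt(26).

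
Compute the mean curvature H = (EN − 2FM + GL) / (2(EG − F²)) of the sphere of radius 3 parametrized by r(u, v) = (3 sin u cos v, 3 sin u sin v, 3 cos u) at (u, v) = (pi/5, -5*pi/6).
H = -1/3

With E = 9, F = 0, G = 9*sin(u)^2, L = -3*sin(u)/Abs(sin(u)), M = 0, N = -3*sin(u)^3/Abs(sin(u)), assemble
  H = (EN − 2FM + GL) / (2(EG − F²)) = -sin(u)/(3*Abs(sin(u))).
At (u, v) = (pi/5, -5*pi/6): H = -1/3.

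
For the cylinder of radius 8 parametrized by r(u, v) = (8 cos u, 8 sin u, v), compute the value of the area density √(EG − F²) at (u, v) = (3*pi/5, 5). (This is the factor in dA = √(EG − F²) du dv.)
√(EG − F²)|_{(3*pi/5, 5)} = 8

E = 64, F = 0, G = 1, so EG − F² = 64. Taking the positive square root: √(EG − F²) = 8. At (u, v) = (3*pi/5, 5): 8.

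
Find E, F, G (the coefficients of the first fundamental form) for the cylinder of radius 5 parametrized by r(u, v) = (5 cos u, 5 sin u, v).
E = 25;  F = 0;  G = 1

Compute partials: r_u = (-5*sin(u), 5*cos(u), 0), r_v = (0, 0, 1). Then
  E = r_u · r_u = 25,
  F = r_u · r_v = 0,
  G = r_v · r_v = 1.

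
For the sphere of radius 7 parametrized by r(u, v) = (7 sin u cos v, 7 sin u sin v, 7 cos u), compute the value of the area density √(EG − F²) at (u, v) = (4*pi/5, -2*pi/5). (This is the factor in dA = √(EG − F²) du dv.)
√(EG − F²)|_{(4*pi/5, -2*pi/5)} = 49*sqrt(10 - 2*sqrt(5))/4

E = 49, F = 0, G = 49*sin(u)^2, so EG − F² = 2401*sin(u)^2. Taking the positive square root: √(EG − F²) = 49*Abs(sin(u)). At (u, v) = (4*pi/5, -2*pi/5): 49*sqrt(10 - 2*sqrt(5))/4.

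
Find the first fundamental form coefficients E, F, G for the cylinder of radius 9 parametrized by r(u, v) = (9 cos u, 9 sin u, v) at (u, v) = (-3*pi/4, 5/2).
E = 81;  F = 0;  G = 1

Partials: r_u = (-9*sin(u), 9*cos(u), 0), r_v = (0, 0, 1). As functions of (u, v):
  E = r_u · r_u = 81,
  F = r_u · r_v = 0,
  G = r_v · r_v = 1.
Evaluating at (u, v) = (-3*pi/4, 5/2): E = 81, F = 0, G = 1.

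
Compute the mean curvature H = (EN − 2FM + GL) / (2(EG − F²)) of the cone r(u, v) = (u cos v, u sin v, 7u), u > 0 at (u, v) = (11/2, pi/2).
H = 7*sqrt(2)/110

With E = 50, F = 0, G = u^2, L = 0, M = 0, N = 7*sqrt(2)*u^2/(10*Abs(u)), assemble
  H = (EN − 2FM + GL) / (2(EG − F²)) = 7*sqrt(2)/(20*Abs(u)).
At (u, v) = (11/2, pi/2): H = 7*sqrt(2)/110.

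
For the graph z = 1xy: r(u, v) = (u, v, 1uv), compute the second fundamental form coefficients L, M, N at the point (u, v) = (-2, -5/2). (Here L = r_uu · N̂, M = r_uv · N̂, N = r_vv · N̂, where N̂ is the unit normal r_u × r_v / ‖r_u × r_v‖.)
L = 0;  M = 2*sqrt(5)/15;  N = 0

Compute the unit normal N̂(u, v) = (-v/sqrt(u^2 + v^2 + 1), -u/sqrt(u^2 + v^2 + 1), 1/sqrt(u^2 + v^2 + 1)), and the second partials r_uu, r_uv, r_vv. Take dot products:
  L(u, v) = r_uu · N̂ = 0,
  M(u, v) = r_uv · N̂ = 1/sqrt(u^2 + v^2 + 1),
  N(u, v) = r_vv · N̂ = 0.
Evaluating at (u, v) = (-2, -5/2):
  L = 0, M = 2*sqrt(5)/15, N = 0.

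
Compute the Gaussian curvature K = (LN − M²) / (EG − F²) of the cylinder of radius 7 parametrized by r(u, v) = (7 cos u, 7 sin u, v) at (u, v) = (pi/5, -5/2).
K = 0

Coefficients of the first fundamental form: E = 49, F = 0, G = 1.
Coefficients of the second fundamental form: L = -7, M = 0, N = 0.
Assemble K = (LN − M²)/(EG − F²) = 0. At (u, v) = (pi/5, -5/2): K = 0.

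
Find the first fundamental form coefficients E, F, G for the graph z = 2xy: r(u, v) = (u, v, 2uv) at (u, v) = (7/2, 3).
E = 37;  F = 42;  G = 50

Partials: r_u = (1, 0, 2*v), r_v = (0, 1, 2*u). As functions of (u, v):
  E = r_u · r_u = 4*v^2 + 1,
  F = r_u · r_v = 4*u*v,
  G = r_v · r_v = 4*u^2 + 1.
Evaluating at (u, v) = (7/2, 3): E = 37, F = 42, G = 50.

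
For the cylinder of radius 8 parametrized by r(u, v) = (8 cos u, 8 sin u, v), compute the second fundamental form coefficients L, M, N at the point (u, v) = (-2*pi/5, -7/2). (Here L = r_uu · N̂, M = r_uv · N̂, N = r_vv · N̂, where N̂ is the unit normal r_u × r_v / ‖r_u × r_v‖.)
L = -8;  M = 0;  N = 0

Compute the unit normal N̂(u, v) = (cos(u), sin(u), 0), and the second partials r_uu, r_uv, r_vv. Take dot products:
  L(u, v) = r_uu · N̂ = -8,
  M(u, v) = r_uv · N̂ = 0,
  N(u, v) = r_vv · N̂ = 0.
Evaluating at (u, v) = (-2*pi/5, -7/2):
  L = -8, M = 0, N = 0.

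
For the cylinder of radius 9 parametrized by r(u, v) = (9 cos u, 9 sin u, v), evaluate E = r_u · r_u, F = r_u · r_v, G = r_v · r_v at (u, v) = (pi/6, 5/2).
E = 81;  F = 0;  G = 1

Partials: r_u = (-9*sin(u), 9*cos(u), 0), r_v = (0, 0, 1). As functions of (u, v):
  E = r_u · r_u = 81,
  F = r_u · r_v = 0,
  G = r_v · r_v = 1.
Evaluating at (u, v) = (pi/6, 5/2): E = 81, F = 0, G = 1.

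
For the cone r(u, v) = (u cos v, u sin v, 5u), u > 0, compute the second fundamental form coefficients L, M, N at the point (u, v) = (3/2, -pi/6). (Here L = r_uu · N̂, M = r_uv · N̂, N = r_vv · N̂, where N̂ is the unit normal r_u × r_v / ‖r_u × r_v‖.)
L = 0;  M = 0;  N = 15*sqrt(26)/52

Compute the unit normal N̂(u, v) = (-5*sqrt(26)*u*cos(v)/(26*Abs(u)), -5*sqrt(26)*u*sin(v)/(26*Abs(u)), sqrt(26)*u/(26*Abs(u))), and the second partials r_uu, r_uv, r_vv. Take dot products:
  L(u, v) = r_uu · N̂ = 0,
  M(u, v) = r_uv · N̂ = 0,
  N(u, v) = r_vv · N̂ = 5*sqrt(26)*u^2/(26*Abs(u)).
Evaluating at (u, v) = (3/2, -pi/6):
  L = 0, M = 0, N = 15*sqrt(26)/52.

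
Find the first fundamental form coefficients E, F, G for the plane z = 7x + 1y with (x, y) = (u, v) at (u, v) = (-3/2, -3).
E = 50;  F = 7;  G = 2

Partials: r_u = (1, 0, 7), r_v = (0, 1, 1). As functions of (u, v):
  E = r_u · r_u = 50,
  F = r_u · r_v = 7,
  G = r_v · r_v = 2.
Evaluating at (u, v) = (-3/2, -3): E = 50, F = 7, G = 2.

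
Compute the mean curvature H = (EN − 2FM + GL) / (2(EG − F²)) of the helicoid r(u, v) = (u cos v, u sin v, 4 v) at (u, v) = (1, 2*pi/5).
H = 0

With E = 1, F = 0, G = u^2 + 16, L = 0, M = -4/sqrt(u^2 + 16), N = 0, assemble
  H = (EN − 2FM + GL) / (2(EG − F²)) = 0.
At (u, v) = (1, 2*pi/5): H = 0.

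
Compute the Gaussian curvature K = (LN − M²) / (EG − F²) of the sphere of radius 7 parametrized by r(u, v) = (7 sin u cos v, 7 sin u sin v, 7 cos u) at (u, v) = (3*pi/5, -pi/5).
K = 1/49

Coefficients of the first fundamental form: E = 49, F = 0, G = 49*sin(u)^2.
Coefficients of the second fundamental form: L = -7*sin(u)/Abs(sin(u)), M = 0, N = -7*sin(u)^3/Abs(sin(u)).
Assemble K = (LN − M²)/(EG − F²) = 1/49. At (u, v) = (3*pi/5, -pi/5): K = 1/49.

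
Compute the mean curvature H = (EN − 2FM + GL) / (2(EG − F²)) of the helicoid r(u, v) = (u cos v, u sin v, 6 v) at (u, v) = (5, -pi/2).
H = 0

With E = 1, F = 0, G = u^2 + 36, L = 0, M = -6/sqrt(u^2 + 36), N = 0, assemble
  H = (EN − 2FM + GL) / (2(EG − F²)) = 0.
At (u, v) = (5, -pi/2): H = 0.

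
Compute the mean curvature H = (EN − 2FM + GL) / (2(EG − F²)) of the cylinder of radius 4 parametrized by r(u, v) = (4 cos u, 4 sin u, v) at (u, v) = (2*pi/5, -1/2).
H = -1/8

With E = 16, F = 0, G = 1, L = -4, M = 0, N = 0, assemble
  H = (EN − 2FM + GL) / (2(EG − F²)) = -1/8.
At (u, v) = (2*pi/5, -1/2): H = -1/8.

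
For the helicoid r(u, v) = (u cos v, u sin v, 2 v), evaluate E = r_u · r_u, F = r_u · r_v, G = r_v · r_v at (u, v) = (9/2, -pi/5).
E = 1;  F = 0;  G = 97/4

Partials: r_u = (cos(v), sin(v), 0), r_v = (-u*sin(v), u*cos(v), 2). As functions of (u, v):
  E = r_u · r_u = 1,
  F = r_u · r_v = 0,
  G = r_v · r_v = u^2 + 4.
Evaluating at (u, v) = (9/2, -pi/5): E = 1, F = 0, G = 97/4.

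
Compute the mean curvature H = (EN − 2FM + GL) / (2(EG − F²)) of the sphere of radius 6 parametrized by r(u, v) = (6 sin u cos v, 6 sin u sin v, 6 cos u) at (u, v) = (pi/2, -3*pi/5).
H = -1/6

With E = 36, F = 0, G = 36*sin(u)^2, L = -6*sin(u)/Abs(sin(u)), M = 0, N = -6*sin(u)^3/Abs(sin(u)), assemble
  H = (EN − 2FM + GL) / (2(EG − F²)) = -sin(u)/(6*Abs(sin(u))).
At (u, v) = (pi/2, -3*pi/5): H = -1/6.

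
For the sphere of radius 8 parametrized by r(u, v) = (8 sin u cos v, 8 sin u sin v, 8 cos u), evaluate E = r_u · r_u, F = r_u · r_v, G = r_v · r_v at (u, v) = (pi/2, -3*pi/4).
E = 64;  F = 0;  G = 64

Partials: r_u = (8*cos(u)*cos(v), 8*sin(v)*cos(u), -8*sin(u)), r_v = (-8*sin(u)*sin(v), 8*sin(u)*cos(v), 0). As functions of (u, v):
  E = r_u · r_u = 64,
  F = r_u · r_v = 0,
  G = r_v · r_v = 64*sin(u)^2.
Evaluating at (u, v) = (pi/2, -3*pi/4): E = 64, F = 0, G = 64.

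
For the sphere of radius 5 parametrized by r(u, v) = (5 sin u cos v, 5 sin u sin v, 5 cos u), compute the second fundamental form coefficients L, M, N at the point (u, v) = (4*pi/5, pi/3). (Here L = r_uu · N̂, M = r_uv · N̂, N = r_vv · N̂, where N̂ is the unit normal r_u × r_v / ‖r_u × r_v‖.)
L = -5;  M = 0;  N = -25/8 + 5*sqrt(5)/8

Compute the unit normal N̂(u, v) = (sin(u)^2*cos(v)/Abs(sin(u)), sin(u)^2*sin(v)/Abs(sin(u)), sin(2*u)/(2*Abs(sin(u)))), and the second partials r_uu, r_uv, r_vv. Take dot products:
  L(u, v) = r_uu · N̂ = -5*sin(u)/Abs(sin(u)),
  M(u, v) = r_uv · N̂ = 0,
  N(u, v) = r_vv · N̂ = -5*sin(u)^3/Abs(sin(u)).
Evaluating at (u, v) = (4*pi/5, pi/3):
  L = -5, M = 0, N = -25/8 + 5*sqrt(5)/8.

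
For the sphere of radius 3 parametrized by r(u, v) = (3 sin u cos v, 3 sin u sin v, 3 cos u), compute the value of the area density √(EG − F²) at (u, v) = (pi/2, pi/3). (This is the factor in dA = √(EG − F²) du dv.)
√(EG − F²)|_{(pi/2, pi/3)} = 9

E = 9, F = 0, G = 9*sin(u)^2, so EG − F² = 81*sin(u)^2. Taking the positive square root: √(EG − F²) = 9*Abs(sin(u)). At (u, v) = (pi/2, pi/3): 9.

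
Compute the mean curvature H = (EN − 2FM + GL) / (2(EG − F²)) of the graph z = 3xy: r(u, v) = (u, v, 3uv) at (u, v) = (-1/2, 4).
H = 432*sqrt(589)/346921

With E = 9*v^2 + 1, F = 9*u*v, G = 9*u^2 + 1, L = 0, M = 3/sqrt(9*u^2 + 9*v^2 + 1), N = 0, assemble
  H = (EN − 2FM + GL) / (2(EG − F²)) = -27*u*v/(9*u^2 + 9*v^2 + 1)^(3/2).
At (u, v) = (-1/2, 4): H = 432*sqrt(589)/346921.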